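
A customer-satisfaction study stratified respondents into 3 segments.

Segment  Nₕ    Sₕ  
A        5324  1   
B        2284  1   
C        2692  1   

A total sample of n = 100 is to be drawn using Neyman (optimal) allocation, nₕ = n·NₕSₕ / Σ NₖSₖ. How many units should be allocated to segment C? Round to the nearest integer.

A: NₕSₕ = 5324·1 = 5324
B: NₕSₕ = 2284·1 = 2284
C: NₕSₕ = 2692·1 = 2692
Σ NₕSₕ = 10300.
n_C = 100·2692/10300 = 26.136... → 26.

26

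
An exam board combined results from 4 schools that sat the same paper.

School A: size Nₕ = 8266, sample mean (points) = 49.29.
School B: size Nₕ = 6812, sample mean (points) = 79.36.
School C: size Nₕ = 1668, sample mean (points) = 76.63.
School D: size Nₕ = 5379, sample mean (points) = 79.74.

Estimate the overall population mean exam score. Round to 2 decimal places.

x̄_st = (Σ Nₕx̄ₕ) / (Σ Nₕ) = (8266·49.29 + 6812·79.36 + 1668·76.63 + 5379·79.74) / 22125
= 1504771.76 / 22125 = 68.0123... → 68.01.

68.01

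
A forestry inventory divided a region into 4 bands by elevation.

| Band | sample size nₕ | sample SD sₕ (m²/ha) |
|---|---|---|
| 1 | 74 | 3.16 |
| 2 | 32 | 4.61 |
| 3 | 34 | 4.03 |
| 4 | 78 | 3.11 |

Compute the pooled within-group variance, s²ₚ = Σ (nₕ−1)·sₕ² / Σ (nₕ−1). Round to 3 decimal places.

12.469

1: (74−1)·3.16² = 73·9.9856 = 728.9488
2: (32−1)·4.61² = 31·21.2521 = 658.8151
3: (34−1)·4.03² = 33·16.2409 = 535.9497
4: (78−1)·3.11² = 77·9.6721 = 744.7517
Numerator = 2668.4653; denominator = Σ(nₕ−1) = 214.
s²ₚ = 2668.4653/214 = 12.46946... → 12.469.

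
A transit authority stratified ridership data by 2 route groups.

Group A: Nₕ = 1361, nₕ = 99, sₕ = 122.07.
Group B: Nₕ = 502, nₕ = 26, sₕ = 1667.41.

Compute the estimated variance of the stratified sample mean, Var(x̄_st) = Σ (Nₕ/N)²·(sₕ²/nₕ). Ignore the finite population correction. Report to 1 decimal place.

7844.5

N = 1863. Term for each stratum: Wₕ²sₕ²/nₕ.
Var(x̄_st) = 80.3292 + 7764.1368 = 7844.4660 → 7844.5.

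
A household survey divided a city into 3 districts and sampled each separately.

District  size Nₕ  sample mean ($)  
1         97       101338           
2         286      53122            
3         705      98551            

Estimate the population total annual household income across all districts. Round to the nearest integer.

94501133

Estimate total by summing Nₕ·x̄ₕ over strata.
97·101338 + 286·53122 + 705·98551 = 9829786 + 15192892 + 69478455 = 94501133.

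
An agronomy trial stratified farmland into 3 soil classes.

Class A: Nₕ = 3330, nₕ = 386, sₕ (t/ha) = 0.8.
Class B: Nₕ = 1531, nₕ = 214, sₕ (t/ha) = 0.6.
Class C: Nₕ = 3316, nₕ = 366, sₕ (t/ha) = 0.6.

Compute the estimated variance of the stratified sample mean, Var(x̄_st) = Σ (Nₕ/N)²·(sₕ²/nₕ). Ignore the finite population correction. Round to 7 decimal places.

N = 8177. Term for each stratum: Wₕ²sₕ²/nₕ.
Var(x̄_st) = 0.0002749750 + 0.0000589727 + 0.0001617568 = 0.0004957044 → 0.0004957.

0.0004957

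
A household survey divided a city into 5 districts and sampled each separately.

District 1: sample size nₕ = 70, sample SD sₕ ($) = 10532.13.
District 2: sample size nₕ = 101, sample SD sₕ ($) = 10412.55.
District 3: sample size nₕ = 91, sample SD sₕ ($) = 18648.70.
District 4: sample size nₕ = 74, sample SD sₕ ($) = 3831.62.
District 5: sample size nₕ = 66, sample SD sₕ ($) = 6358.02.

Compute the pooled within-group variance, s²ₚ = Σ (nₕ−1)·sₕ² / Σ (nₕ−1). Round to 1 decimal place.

134748063.9

1: (70−1)·10532.13² = 69·110925762.3369 = 7653877601.2461
2: (101−1)·10412.55² = 100·108421197.5025 = 10842119750.25
3: (91−1)·18648.70² = 90·347774011.69 = 31299661052.1
4: (74−1)·3831.62² = 73·14681311.8244 = 1071735763.1812
5: (66−1)·6358.02² = 65·40424418.3204 = 2627587190.826
Numerator = 53494981357.6033; denominator = Σ(nₕ−1) = 397.
s²ₚ = 53494981357.6033/397 = 134748063.873... → 134748063.9.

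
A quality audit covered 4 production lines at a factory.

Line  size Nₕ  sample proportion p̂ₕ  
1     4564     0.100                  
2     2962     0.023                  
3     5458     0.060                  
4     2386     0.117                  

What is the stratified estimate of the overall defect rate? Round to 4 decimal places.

N = 4564 + 2962 + 5458 + 2386 = 15370.
Overall proportion = Σ (Nₕ/N)·p̂ₕ.
Σ Nₕp̂ₕ = 456.4 + 68.126 + 327.48 + 279.162 = 1131.168.
1131.168 / 15370 = 0.073596... → 0.0736.

0.0736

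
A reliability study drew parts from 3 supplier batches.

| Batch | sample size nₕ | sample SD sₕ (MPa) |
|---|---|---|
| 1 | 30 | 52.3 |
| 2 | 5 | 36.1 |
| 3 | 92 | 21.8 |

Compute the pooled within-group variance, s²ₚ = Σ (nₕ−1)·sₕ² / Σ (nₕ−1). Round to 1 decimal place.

Degrees of freedom: 29 + 4 + 91 = 124.
Σ(nₕ−1)sₕ² = 29·2735.29 + 4·1303.21 + 91·475.24 = 127783.09.
s²ₚ = 127783.09 / 124 = 1030.509... → 1030.5.

1030.5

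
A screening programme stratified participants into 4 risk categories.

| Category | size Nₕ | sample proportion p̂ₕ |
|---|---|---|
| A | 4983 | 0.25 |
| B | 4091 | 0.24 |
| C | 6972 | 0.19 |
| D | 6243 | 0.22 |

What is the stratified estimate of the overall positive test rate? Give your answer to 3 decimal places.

N = 4983 + 4091 + 6972 + 6243 = 22289.
Overall proportion = Σ (Nₕ/N)·p̂ₕ.
Σ Nₕp̂ₕ = 1245.75 + 981.84 + 1324.68 + 1373.46 = 4925.73.
4925.73 / 22289 = 0.22099... → 0.221.

0.221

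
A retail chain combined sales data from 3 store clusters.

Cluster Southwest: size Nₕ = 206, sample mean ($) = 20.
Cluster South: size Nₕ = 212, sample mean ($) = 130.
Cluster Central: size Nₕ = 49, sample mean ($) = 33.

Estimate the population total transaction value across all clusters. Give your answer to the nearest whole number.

Southwest: 206·20 = 4120
South: 212·130 = 27560
Central: 49·33 = 1617
τ̂ = Σ Nₕx̄ₕ = 33297.

33297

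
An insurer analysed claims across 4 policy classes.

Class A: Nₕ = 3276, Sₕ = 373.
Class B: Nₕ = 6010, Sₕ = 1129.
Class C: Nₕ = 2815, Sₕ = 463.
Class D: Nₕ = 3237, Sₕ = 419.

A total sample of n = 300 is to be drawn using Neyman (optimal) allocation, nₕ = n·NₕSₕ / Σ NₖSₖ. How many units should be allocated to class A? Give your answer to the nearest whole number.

A: NₕSₕ = 3276·373 = 1221948
B: NₕSₕ = 6010·1129 = 6785290
C: NₕSₕ = 2815·463 = 1303345
D: NₕSₕ = 3237·419 = 1356303
Σ NₕSₕ = 10666886.
n_A = 300·1221948/10666886 = 34.367... → 34.

34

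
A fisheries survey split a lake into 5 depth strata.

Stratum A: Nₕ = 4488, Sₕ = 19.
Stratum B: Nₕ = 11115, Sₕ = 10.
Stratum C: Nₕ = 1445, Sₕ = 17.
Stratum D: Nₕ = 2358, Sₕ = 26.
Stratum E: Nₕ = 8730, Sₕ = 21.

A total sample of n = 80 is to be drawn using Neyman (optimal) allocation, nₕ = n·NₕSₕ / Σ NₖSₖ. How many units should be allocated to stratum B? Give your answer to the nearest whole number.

A: NₕSₕ = 4488·19 = 85272
B: NₕSₕ = 11115·10 = 111150
C: NₕSₕ = 1445·17 = 24565
D: NₕSₕ = 2358·26 = 61308
E: NₕSₕ = 8730·21 = 183330
Σ NₕSₕ = 465625.
n_B = 80·111150/465625 = 19.097... → 19.

19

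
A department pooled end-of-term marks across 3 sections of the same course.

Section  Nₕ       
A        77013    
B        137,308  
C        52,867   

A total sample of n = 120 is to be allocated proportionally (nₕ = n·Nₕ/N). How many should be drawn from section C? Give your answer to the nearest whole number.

24

N = 77013 + 137308 + 52867 = 267188.
n_C = 120·52867/267188 = 23.744... → 24.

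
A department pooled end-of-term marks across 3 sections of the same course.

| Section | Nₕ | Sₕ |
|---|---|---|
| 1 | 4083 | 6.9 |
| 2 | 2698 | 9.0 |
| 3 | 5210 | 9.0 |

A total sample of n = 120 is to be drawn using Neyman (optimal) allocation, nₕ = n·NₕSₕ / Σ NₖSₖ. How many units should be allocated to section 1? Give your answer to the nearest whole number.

1: NₕSₕ = 4083·6.9 = 28172.7
2: NₕSₕ = 2698·9.0 = 24282
3: NₕSₕ = 5210·9.0 = 46890
Σ NₕSₕ = 99344.7.
n_1 = 120·28172.7/99344.7 = 34.030... → 34.

34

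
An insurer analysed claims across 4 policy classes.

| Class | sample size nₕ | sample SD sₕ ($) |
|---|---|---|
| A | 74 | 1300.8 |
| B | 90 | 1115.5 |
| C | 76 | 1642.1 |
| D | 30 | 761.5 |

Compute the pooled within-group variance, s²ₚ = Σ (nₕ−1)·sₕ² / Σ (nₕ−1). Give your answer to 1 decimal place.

A: (74−1)·1300.8² = 73·1692080.64 = 123521886.72
B: (90−1)·1115.5² = 89·1244340.25 = 110746282.25
C: (76−1)·1642.1² = 75·2696492.41 = 202236930.75
D: (30−1)·761.5² = 29·579882.25 = 16816585.25
Numerator = 453321684.97; denominator = Σ(nₕ−1) = 266.
s²ₚ = 453321684.97/266 = 1704216.861... → 1704216.9.

1704216.9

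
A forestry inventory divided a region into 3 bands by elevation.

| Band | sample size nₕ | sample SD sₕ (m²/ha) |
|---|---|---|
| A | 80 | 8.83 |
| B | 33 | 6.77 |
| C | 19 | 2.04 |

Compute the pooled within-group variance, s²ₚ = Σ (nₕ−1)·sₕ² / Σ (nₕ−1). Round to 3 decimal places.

59.698

Degrees of freedom: 79 + 32 + 18 = 129.
Σ(nₕ−1)sₕ² = 79·77.9689 + 32·45.8329 + 18·4.1616 = 7701.1047.
s²ₚ = 7701.1047 / 129 = 59.69849... → 59.698.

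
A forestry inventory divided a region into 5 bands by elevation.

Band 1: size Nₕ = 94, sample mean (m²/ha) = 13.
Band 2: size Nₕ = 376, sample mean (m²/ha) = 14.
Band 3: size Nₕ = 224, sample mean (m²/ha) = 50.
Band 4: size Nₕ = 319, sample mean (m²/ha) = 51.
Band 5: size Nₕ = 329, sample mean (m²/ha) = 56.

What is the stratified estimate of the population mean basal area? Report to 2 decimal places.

N = 1342; weights Wₕ = Nₕ/N = (0.0700, 0.2802, 0.1669, 0.2377, 0.2452).
x̄_st = Σ Wₕ·x̄ₕ = 0.0700·13 + 0.2802·14 + 0.1669·50 + 0.2377·51 + 0.2452·56 ≈ 39.0306...
→ 39.03.

39.03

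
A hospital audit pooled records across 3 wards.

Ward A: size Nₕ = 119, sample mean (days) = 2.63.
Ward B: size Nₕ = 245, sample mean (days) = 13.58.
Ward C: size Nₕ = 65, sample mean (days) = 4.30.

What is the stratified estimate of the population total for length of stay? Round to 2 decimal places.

Estimate total by summing Nₕ·x̄ₕ over strata.
119·2.63 + 245·13.58 + 65·4.30 = 312.97 + 3327.1 + 279.5 = 3919.57.

3919.57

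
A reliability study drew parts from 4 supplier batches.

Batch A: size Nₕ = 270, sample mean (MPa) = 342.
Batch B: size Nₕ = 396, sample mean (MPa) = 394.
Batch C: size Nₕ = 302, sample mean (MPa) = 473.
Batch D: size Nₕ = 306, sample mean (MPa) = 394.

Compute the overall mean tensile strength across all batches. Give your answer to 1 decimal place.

401.7

N = 1274; weights Wₕ = Nₕ/N = (0.2119, 0.3108, 0.2370, 0.2402).
x̄_st = Σ Wₕ·x̄ₕ = 0.2119·342 + 0.3108·394 + 0.2370·473 + 0.2402·394 ≈ 401.706...
→ 401.7.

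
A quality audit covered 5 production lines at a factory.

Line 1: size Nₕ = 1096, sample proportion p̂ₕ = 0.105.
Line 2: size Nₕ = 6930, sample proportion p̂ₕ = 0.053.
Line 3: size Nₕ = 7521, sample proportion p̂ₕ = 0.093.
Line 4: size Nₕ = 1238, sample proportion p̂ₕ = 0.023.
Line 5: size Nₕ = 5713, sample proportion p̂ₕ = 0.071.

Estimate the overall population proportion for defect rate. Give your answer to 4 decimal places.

Wₕ = Nₕ/N with N = 22498: 0.0487, 0.3080, 0.3343, 0.0550, 0.2539.
p̂_st = 0.0487·0.105 + 0.3080·0.053 + 0.3343·0.093 + 0.0550·0.023 + 0.2539·0.071 ≈ 0.071825... → 0.0718.

0.0718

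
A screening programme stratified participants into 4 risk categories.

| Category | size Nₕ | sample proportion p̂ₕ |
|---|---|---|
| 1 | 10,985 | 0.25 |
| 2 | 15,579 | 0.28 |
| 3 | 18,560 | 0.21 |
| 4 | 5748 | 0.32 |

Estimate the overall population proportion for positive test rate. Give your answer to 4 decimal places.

0.2525

Wₕ = Nₕ/N with N = 50872: 0.2159, 0.3062, 0.3648, 0.1130.
p̂_st = 0.2159·0.25 + 0.3062·0.28 + 0.3648·0.21 + 0.1130·0.32 ≈ 0.252503... → 0.2525.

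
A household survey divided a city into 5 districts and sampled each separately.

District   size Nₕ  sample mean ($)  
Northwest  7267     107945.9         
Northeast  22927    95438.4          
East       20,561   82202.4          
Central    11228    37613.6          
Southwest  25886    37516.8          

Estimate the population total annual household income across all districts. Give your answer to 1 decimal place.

Estimate total by summing Nₕ·x̄ₕ over strata.
7267·107945.9 + 22927·95438.4 + 20561·82202.4 + 11228·37613.6 + 25886·37516.8 = 784442855.3 + 2188116196.8 + 1690163546.4 + 422325500.8 + 971159884.8 = 6056207984.1.

6056207984.1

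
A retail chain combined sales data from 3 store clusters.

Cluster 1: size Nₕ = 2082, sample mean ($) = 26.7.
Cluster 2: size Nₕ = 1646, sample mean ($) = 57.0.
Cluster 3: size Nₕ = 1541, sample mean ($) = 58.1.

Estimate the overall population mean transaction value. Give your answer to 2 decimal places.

45.35

N = 2082 + 1646 + 1541 = 5269.
Overall mean = Σ (Nₕ/N)·x̄ₕ — weight by population share, not a simple average.
Σ Nₕx̄ₕ = 2082·26.7 + 1646·57.0 + 1541·58.1 = 55589.4 + 93822 + 89532.1 = 238943.5.
Divide by N: 238943.5 / 5269 = 45.3489... → 45.35.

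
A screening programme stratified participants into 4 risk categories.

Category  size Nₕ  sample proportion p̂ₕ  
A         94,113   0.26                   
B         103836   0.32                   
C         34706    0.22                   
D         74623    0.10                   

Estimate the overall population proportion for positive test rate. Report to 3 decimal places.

0.237

Wₕ = Nₕ/N with N = 307278: 0.3063, 0.3379, 0.1129, 0.2429.
p̂_st = 0.3063·0.26 + 0.3379·0.32 + 0.1129·0.22 + 0.2429·0.10 ≈ 0.23690... → 0.237.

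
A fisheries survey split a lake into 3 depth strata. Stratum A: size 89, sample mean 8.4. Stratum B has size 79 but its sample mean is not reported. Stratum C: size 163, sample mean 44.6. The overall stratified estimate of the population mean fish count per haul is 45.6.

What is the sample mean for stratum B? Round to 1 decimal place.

N = 89 + 79 + 163 = 331.
Overall total = μ·N = 45.6·331 = 15093.6.
Subtract the known strata: 89·8.4 + 163·44.6 = 8017.4.
Remaining total for stratum B: 15093.6 − 8017.4 = 7076.2.
Divide by its size: 7076.2 / 79 = 89.572... → 89.6.

89.6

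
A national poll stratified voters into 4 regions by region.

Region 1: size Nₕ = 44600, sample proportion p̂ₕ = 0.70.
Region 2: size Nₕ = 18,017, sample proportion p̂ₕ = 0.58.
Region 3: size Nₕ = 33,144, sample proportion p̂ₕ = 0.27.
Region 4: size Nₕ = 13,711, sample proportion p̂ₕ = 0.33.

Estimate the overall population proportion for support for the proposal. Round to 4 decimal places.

0.5037

Wₕ = Nₕ/N with N = 109472: 0.4074, 0.1646, 0.3028, 0.1252.
p̂_st = 0.4074·0.70 + 0.1646·0.58 + 0.3028·0.27 + 0.1252·0.33 ≈ 0.503721... → 0.5037.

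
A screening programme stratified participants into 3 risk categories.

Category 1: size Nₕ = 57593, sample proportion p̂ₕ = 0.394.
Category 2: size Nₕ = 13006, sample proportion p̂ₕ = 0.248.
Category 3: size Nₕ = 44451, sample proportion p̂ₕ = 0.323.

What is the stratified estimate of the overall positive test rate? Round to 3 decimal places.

Wₕ = Nₕ/N with N = 115050: 0.5006, 0.1130, 0.3864.
p̂_st = 0.5006·0.394 + 0.1130·0.248 + 0.3864·0.323 ≈ 0.35006... → 0.350.

0.350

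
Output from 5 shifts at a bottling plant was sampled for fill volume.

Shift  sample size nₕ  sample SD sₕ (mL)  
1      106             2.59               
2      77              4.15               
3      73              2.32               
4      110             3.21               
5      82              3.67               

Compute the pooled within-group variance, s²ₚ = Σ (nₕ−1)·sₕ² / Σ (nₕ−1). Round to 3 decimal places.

10.417

1: (106−1)·2.59² = 105·6.7081 = 704.3505
2: (77−1)·4.15² = 76·17.2225 = 1308.91
3: (73−1)·2.32² = 72·5.3824 = 387.5328
4: (110−1)·3.21² = 109·10.3041 = 1123.1469
5: (82−1)·3.67² = 81·13.4689 = 1090.9809
Numerator = 4614.9211; denominator = Σ(nₕ−1) = 443.
s²ₚ = 4614.9211/443 = 10.41743... → 10.417.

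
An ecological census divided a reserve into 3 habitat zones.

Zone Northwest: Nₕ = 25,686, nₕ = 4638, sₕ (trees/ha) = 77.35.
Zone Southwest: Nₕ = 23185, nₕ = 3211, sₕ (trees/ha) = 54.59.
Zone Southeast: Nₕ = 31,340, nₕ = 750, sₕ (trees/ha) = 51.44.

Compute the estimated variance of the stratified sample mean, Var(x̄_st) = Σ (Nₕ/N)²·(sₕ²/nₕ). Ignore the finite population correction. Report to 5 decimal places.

0.74843

N = 80211; Wₕ = Nₕ/N.
zone Northwest: (25686/80211)²·77.35²/4638 = 0.13228634
zone Southwest: (23185/80211)²·54.59²/3211 = 0.07754115
zone Southeast: (31340/80211)²·51.44²/750 = 0.53860549
Sum = 0.74843298 → 0.74843.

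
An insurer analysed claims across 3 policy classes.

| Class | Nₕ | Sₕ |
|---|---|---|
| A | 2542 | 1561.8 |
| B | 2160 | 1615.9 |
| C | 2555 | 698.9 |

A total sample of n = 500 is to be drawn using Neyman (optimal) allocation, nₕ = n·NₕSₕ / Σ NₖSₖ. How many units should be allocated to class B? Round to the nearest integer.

Σ NₕSₕ = 2542·1561.8 + 2160·1615.9 + 2555·698.9 = 9246129.1.
Share for B: 3490344/9246129.1 = 0.37749.
n_B = 500 × 0.37749 = 188.746... → 189.

189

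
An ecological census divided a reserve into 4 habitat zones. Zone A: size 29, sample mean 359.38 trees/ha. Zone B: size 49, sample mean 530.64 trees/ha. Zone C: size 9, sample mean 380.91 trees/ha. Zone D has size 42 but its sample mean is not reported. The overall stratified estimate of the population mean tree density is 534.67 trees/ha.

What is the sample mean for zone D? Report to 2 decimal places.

693.35

Σ Nₕx̄ₕ = N·μ, so 42·x̄_D = 129·534.67 − (29·359.38 + 49·530.64 + 9·380.91).
= 68972.43 − 39851.57 = 29120.86.
x̄_D = 29120.86 / 42 = 693.3538... → 693.35.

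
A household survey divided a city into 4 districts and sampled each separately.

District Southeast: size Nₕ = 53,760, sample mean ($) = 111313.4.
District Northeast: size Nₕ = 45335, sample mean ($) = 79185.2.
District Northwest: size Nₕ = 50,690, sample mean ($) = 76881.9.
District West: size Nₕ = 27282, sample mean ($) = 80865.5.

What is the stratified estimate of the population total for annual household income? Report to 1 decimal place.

15677385508.0

Southeast: 53760·111313.4 = 5984208384
Northeast: 45335·79185.2 = 3589861042
Northwest: 50690·76881.9 = 3897143511
West: 27282·80865.5 = 2206172571
τ̂ = Σ Nₕx̄ₕ = 15677385508.0.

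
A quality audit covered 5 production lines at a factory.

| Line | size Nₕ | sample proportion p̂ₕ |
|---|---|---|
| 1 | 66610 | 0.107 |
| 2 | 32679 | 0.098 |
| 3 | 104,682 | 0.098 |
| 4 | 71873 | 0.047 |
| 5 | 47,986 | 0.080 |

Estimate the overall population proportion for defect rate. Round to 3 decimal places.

N = 66610 + 32679 + 104682 + 71873 + 47986 = 323830.
Overall proportion = Σ (Nₕ/N)·p̂ₕ.
Σ Nₕp̂ₕ = 7127.27 + 3202.542 + 10258.836 + 3378.031 + 3838.88 = 27805.559.
27805.559 / 323830 = 0.08586... → 0.086.

0.086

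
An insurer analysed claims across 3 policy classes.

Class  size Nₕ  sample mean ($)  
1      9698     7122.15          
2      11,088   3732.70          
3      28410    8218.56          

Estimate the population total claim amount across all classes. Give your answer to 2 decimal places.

343948077.90

1: 9698·7122.15 = 69070610.7
2: 11088·3732.70 = 41388177.6
3: 28410·8218.56 = 233489289.6
τ̂ = Σ Nₕx̄ₕ = 343948077.90.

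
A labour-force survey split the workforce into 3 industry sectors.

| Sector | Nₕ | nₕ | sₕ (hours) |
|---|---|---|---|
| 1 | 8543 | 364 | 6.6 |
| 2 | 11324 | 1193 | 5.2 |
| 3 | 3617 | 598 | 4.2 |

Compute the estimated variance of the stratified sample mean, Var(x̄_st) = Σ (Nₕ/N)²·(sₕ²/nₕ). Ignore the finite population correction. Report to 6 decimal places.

N = 23484. Term for each stratum: Wₕ²sₕ²/nₕ.
Var(x̄_st) = 0.015836644 + 0.005270136 + 0.000699762 = 0.021806542 → 0.021807.

0.021807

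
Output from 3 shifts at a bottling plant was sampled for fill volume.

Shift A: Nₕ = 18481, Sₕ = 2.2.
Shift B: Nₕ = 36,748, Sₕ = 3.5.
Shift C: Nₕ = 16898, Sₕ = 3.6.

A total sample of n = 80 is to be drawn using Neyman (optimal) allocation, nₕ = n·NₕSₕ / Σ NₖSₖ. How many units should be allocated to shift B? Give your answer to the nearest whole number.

Σ NₕSₕ = 18481·2.2 + 36748·3.5 + 16898·3.6 = 230109.
Share for B: 128618/230109 = 0.55894.
n_B = 80 × 0.55894 = 44.716... → 45.

45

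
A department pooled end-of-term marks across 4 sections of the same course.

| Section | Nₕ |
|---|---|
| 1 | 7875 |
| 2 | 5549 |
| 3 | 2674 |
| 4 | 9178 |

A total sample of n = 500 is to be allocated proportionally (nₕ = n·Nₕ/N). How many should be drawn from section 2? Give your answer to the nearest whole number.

Share of section 2 = 5549/25276 = 0.21954.
Allocate 500 × 0.21954 = 109.768... → 110.

110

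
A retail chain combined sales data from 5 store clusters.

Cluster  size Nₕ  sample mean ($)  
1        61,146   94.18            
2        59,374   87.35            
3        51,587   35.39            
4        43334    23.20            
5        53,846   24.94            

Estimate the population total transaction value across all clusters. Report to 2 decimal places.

Population total = Σ Nₕ·x̄ₕ (each stratum's size times its mean).
61146·94.18 + 59374·87.35 + 51587·35.39 + 43334·23.20 + 53846·24.94 = 5758730.28 + 5186318.9 + 1825663.93 + 1005348.8 + 1342919.24 = 15118981.15.

15118981.15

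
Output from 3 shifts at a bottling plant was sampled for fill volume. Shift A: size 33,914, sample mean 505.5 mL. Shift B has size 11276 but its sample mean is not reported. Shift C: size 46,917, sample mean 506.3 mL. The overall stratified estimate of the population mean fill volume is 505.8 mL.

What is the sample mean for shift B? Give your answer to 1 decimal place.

Σ Nₕx̄ₕ = N·μ, so 11276·x̄_B = 92107·505.8 − (33914·505.5 + 46917·506.3).
= 46587720.6 − 40897604.1 = 5690116.5.
x̄_B = 5690116.5 / 11276 = 504.622... → 504.6.

504.6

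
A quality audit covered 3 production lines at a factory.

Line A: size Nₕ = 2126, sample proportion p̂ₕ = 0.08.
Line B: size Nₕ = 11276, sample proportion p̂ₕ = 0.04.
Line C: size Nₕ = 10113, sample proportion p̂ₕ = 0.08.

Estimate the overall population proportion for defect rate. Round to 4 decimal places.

Wₕ = Nₕ/N with N = 23515: 0.0904, 0.4795, 0.4301.
p̂_st = 0.0904·0.08 + 0.4795·0.04 + 0.4301·0.08 ≈ 0.060819... → 0.0608.

0.0608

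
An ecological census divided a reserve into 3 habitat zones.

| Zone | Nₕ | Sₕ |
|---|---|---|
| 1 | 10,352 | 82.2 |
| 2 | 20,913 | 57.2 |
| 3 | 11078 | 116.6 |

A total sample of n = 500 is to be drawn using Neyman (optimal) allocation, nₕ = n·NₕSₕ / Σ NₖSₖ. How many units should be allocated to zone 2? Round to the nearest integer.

Σ NₕSₕ = 10352·82.2 + 20913·57.2 + 11078·116.6 = 3338852.8.
Share for 2: 1196223.6/3338852.8 = 0.35827.
n_2 = 500 × 0.35827 = 179.137... → 179.

179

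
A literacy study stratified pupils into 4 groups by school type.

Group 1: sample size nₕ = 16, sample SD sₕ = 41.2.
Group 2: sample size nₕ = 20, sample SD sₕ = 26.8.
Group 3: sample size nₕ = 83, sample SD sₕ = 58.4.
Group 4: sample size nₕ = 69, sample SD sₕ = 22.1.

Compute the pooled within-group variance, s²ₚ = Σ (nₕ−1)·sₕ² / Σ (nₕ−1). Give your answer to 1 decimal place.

1913.0

1: (16−1)·41.2² = 15·1697.44 = 25461.6
2: (20−1)·26.8² = 19·718.24 = 13646.56
3: (83−1)·58.4² = 82·3410.56 = 279665.92
4: (69−1)·22.1² = 68·488.41 = 33211.88
Numerator = 351985.96; denominator = Σ(nₕ−1) = 184.
s²ₚ = 351985.96/184 = 1912.967... → 1913.0.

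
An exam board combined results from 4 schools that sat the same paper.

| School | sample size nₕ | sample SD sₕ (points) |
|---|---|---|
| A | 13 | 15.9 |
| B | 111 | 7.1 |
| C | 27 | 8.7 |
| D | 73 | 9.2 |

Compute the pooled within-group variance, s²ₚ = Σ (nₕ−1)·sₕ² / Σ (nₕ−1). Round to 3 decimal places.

A: (13−1)·15.9² = 12·252.81 = 3033.72
B: (111−1)·7.1² = 110·50.41 = 5545.1
C: (27−1)·8.7² = 26·75.69 = 1967.94
D: (73−1)·9.2² = 72·84.64 = 6094.08
Numerator = 16640.84; denominator = Σ(nₕ−1) = 220.
s²ₚ = 16640.84/220 = 75.64018... → 75.640.

75.640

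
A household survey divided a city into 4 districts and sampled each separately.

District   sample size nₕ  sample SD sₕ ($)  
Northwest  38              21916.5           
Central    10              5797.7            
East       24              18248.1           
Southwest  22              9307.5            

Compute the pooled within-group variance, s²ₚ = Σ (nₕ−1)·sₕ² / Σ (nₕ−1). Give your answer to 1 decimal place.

306143367.9

Northwest: (38−1)·21916.5² = 37·480332972.25 = 17772319973.25
Central: (10−1)·5797.7² = 9·33613325.29 = 302519927.61
East: (24−1)·18248.1² = 23·332993153.61 = 7658842533.03
Southwest: (22−1)·9307.5² = 21·86629556.25 = 1819220681.25
Numerator = 27552903115.14; denominator = Σ(nₕ−1) = 90.
s²ₚ = 27552903115.14/90 = 306143367.946 → 306143367.9.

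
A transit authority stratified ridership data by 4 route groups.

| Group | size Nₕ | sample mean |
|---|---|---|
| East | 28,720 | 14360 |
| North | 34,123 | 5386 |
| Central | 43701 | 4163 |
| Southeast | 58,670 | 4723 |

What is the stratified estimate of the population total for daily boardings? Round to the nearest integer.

Estimate total by summing Nₕ·x̄ₕ over strata.
28720·14360 + 34123·5386 + 43701·4163 + 58670·4723 = 412419200 + 183786478 + 181927263 + 277098410 = 1055231351.

1055231351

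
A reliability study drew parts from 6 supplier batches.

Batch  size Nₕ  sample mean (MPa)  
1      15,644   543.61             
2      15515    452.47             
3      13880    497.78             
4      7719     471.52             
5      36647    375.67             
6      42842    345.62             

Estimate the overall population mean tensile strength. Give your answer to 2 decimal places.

N = 15644 + 15515 + 13880 + 7719 + 36647 + 42842 = 132247.
The stratified mean weights each stratum mean by its population share Nₕ/N.
Σ Nₕx̄ₕ = 15644·543.61 + 15515·452.47 + 13880·497.78 + 7719·471.52 + 36647·375.67 + 42842·345.62 = 8504234.84 + 7020072.05 + 6909186.4 + 3639662.88 + 13767178.49 + 14807052.04 = 54647386.7.
Divide by N: 54647386.7 / 132247 = 413.2221... → 413.22.

413.22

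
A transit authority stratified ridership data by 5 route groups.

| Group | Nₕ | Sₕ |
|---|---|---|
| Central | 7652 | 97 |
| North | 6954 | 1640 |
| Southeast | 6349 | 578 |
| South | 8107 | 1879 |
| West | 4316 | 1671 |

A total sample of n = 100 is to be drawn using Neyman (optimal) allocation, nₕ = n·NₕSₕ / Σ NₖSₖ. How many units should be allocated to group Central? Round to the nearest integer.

2

Central: NₕSₕ = 7652·97 = 742244
North: NₕSₕ = 6954·1640 = 11404560
Southeast: NₕSₕ = 6349·578 = 3669722
South: NₕSₕ = 8107·1879 = 15233053
West: NₕSₕ = 4316·1671 = 7212036
Σ NₕSₕ = 38261615.
n_Central = 100·742244/38261615 = 1.940... → 2.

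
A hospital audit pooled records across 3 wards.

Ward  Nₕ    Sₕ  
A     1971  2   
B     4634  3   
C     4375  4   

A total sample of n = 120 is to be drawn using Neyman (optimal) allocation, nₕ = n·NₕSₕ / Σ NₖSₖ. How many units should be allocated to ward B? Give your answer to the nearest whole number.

A: NₕSₕ = 1971·2 = 3942
B: NₕSₕ = 4634·3 = 13902
C: NₕSₕ = 4375·4 = 17500
Σ NₕSₕ = 35344.
n_B = 120·13902/35344 = 47.200... → 47.

47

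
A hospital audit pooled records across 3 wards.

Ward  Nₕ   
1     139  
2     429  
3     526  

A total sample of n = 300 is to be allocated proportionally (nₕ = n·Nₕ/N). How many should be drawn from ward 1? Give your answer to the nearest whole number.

Share of ward 1 = 139/1094 = 0.12706.
Allocate 300 × 0.12706 = 38.117... → 38.

38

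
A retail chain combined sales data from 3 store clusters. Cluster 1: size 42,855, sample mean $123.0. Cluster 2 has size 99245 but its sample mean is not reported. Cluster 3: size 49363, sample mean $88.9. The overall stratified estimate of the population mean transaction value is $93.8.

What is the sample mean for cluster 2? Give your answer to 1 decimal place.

Σ Nₕx̄ₕ = N·μ, so 99245·x̄_2 = 191463·93.8 − (42855·123.0 + 49363·88.9).
= 17959229.4 − 9659535.7 = 8299693.7.
x̄_2 = 8299693.7 / 99245 = 83.628... → 83.6.

83.6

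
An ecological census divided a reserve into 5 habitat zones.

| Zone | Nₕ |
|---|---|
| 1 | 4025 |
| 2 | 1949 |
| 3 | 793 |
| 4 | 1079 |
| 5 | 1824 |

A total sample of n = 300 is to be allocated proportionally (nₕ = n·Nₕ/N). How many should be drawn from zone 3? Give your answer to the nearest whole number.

25

N = 4025 + 1949 + 793 + 1079 + 1824 = 9670.
n_3 = 300·793/9670 = 24.602... → 25.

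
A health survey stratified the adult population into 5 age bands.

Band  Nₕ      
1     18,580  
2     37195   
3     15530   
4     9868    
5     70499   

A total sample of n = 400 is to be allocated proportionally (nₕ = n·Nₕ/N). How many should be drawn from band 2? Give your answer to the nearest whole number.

98

Share of band 2 = 37195/151672 = 0.24523.
Allocate 400 × 0.24523 = 98.093... → 98.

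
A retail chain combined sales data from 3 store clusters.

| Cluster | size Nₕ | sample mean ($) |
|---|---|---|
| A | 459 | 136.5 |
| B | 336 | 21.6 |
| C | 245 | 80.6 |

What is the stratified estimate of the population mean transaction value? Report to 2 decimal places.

86.21

x̄_st = (Σ Nₕx̄ₕ) / (Σ Nₕ) = (459·136.5 + 336·21.6 + 245·80.6) / 1040
= 89658.1 / 1040 = 86.2097... → 86.21.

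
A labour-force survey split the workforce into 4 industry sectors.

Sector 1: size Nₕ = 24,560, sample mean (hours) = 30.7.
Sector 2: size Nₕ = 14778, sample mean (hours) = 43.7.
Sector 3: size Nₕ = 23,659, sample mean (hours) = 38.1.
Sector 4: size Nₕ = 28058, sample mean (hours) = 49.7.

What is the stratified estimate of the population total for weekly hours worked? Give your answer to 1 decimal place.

3695681.1

1: 24560·30.7 = 753992
2: 14778·43.7 = 645798.6
3: 23659·38.1 = 901407.9
4: 28058·49.7 = 1394482.6
τ̂ = Σ Nₕx̄ₕ = 3695681.1.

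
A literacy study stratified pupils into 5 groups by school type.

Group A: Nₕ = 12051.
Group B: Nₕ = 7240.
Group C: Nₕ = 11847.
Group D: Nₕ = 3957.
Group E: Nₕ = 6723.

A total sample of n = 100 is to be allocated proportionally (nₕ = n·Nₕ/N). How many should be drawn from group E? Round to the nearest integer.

N = 12051 + 7240 + 11847 + 3957 + 6723 = 41818.
n_E = 100·6723/41818 = 16.077... → 16.

16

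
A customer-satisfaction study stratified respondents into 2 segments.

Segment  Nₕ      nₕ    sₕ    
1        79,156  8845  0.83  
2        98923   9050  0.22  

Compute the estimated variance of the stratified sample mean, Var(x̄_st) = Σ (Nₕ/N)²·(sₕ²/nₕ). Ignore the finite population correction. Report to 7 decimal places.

N = 178079. Term for each stratum: Wₕ²sₕ²/nₕ.
Var(x̄_st) = 0.0000153887 + 0.0000016503 = 0.0000170390 → 0.0000170.

0.0000170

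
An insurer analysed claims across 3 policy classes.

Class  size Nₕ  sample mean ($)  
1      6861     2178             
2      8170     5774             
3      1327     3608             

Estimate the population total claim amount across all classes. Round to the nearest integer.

66904654

1: 6861·2178 = 14943258
2: 8170·5774 = 47173580
3: 1327·3608 = 4787816
τ̂ = Σ Nₕx̄ₕ = 66904654.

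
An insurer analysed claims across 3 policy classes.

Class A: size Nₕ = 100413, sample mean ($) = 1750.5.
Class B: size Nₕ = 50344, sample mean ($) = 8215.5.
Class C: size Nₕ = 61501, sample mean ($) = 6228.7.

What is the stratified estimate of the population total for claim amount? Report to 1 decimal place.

972445367.2

Estimate total by summing Nₕ·x̄ₕ over strata.
100413·1750.5 + 50344·8215.5 + 61501·6228.7 = 175772956.5 + 413601132 + 383071278.7 = 972445367.2.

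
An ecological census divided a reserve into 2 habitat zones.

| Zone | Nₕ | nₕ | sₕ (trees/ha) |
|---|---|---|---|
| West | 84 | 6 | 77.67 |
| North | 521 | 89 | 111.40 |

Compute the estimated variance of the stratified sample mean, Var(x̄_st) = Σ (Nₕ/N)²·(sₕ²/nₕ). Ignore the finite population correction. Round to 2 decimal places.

122.79

N = 605. Term for each stratum: Wₕ²sₕ²/nₕ.
Var(x̄_st) = 19.38221 + 103.40584 = 122.78805 → 122.79.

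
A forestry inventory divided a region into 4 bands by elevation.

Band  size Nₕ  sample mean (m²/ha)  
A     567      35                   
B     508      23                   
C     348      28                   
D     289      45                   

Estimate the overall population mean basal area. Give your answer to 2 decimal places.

31.70

x̄_st = (Σ Nₕx̄ₕ) / (Σ Nₕ) = (567·35 + 508·23 + 348·28 + 289·45) / 1712
= 54278 / 1712 = 31.7044... → 31.70.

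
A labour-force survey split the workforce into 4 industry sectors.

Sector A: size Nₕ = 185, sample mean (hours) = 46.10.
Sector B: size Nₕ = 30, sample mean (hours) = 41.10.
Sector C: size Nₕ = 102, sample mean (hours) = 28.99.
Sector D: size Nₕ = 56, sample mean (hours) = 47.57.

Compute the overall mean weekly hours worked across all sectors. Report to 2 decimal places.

41.24

N = 373; weights Wₕ = Nₕ/N = (0.4960, 0.0804, 0.2735, 0.1501).
x̄_st = Σ Wₕ·x̄ₕ = 0.4960·46.10 + 0.0804·41.10 + 0.2735·28.99 + 0.1501·47.57 ≈ 41.2397...
→ 41.24.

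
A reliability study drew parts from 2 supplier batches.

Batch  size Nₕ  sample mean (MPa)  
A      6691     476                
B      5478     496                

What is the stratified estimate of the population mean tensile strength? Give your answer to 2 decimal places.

485.00

N = 12169; weights Wₕ = Nₕ/N = (0.5498, 0.4502).
x̄_st = Σ Wₕ·x̄ₕ = 0.5498·476 + 0.4502·496 ≈ 485.0032...
→ 485.00.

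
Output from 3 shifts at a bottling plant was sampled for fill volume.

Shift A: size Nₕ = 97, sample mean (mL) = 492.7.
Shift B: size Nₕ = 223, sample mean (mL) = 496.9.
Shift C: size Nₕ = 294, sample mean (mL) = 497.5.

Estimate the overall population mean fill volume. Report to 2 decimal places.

496.52

N = 614; weights Wₕ = Nₕ/N = (0.1580, 0.3632, 0.4788).
x̄_st = Σ Wₕ·x̄ₕ = 0.1580·492.7 + 0.3632·496.9 + 0.4788·497.5 ≈ 496.5238...
→ 496.52.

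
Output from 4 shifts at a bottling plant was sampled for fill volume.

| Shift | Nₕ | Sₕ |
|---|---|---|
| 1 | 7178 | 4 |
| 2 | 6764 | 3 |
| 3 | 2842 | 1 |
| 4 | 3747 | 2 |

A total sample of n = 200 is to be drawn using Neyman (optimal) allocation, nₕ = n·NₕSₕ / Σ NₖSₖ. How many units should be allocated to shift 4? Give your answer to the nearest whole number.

Σ NₕSₕ = 7178·4 + 6764·3 + 2842·1 + 3747·2 = 59340.
Share for 4: 7494/59340 = 0.12629.
n_4 = 200 × 0.12629 = 25.258... → 25.

25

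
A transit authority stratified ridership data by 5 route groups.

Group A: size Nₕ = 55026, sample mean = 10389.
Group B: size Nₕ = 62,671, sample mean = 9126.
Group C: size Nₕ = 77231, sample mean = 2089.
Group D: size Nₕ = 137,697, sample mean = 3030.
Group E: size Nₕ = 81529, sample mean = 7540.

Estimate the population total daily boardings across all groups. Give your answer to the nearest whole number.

2336886789

A: 55026·10389 = 571665114
B: 62671·9126 = 571935546
C: 77231·2089 = 161335559
D: 137697·3030 = 417221910
E: 81529·7540 = 614728660
τ̂ = Σ Nₕx̄ₕ = 2336886789.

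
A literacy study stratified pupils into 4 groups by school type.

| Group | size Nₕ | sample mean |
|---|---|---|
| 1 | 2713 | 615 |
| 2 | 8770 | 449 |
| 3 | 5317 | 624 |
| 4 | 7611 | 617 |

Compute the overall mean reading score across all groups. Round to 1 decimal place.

557.9

x̄_st = (Σ Nₕx̄ₕ) / (Σ Nₕ) = (2713·615 + 8770·449 + 5317·624 + 7611·617) / 24411
= 13620020 / 24411 = 557.946... → 557.9.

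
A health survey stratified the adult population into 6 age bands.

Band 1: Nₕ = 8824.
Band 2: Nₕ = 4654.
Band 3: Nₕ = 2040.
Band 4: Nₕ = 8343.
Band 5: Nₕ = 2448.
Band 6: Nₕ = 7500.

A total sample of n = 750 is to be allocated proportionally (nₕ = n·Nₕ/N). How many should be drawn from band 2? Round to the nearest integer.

Share of band 2 = 4654/33809 = 0.13766.
Allocate 750 × 0.13766 = 103.242... → 103.

103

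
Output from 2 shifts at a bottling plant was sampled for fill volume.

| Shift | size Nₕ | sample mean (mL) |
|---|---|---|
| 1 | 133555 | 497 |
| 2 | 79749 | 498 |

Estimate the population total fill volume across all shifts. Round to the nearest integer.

106091837

1: 133555·497 = 66376835
2: 79749·498 = 39715002
τ̂ = Σ Nₕx̄ₕ = 106091837.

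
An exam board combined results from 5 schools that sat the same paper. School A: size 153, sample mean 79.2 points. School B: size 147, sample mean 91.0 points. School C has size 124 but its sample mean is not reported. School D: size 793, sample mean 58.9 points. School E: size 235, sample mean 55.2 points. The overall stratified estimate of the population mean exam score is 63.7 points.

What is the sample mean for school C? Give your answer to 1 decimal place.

N = 153 + 147 + 124 + 793 + 235 = 1452.
Overall total = μ·N = 63.7·1452 = 92492.4.
Subtract the known strata: 153·79.2 + 147·91.0 + 793·58.9 + 235·55.2 = 85174.3.
Remaining total for school C: 92492.4 − 85174.3 = 7318.1.
Divide by its size: 7318.1 / 124 = 59.017... → 59.0.

59.0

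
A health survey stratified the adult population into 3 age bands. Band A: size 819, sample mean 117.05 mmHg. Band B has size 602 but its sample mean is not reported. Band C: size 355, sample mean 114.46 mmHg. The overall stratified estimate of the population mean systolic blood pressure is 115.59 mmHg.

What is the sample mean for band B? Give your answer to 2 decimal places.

N = 819 + 602 + 355 = 1776.
Overall total = μ·N = 115.59·1776 = 205287.84.
Subtract the known strata: 819·117.05 + 355·114.46 = 136497.25.
Remaining total for band B: 205287.84 − 136497.25 = 68790.59.
Divide by its size: 68790.59 / 602 = 114.2701... → 114.27.

114.27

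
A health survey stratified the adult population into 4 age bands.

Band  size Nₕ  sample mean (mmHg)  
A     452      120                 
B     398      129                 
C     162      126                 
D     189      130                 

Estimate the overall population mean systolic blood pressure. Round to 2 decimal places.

x̄_st = (Σ Nₕx̄ₕ) / (Σ Nₕ) = (452·120 + 398·129 + 162·126 + 189·130) / 1201
= 150564 / 1201 = 125.3655... → 125.37.

125.37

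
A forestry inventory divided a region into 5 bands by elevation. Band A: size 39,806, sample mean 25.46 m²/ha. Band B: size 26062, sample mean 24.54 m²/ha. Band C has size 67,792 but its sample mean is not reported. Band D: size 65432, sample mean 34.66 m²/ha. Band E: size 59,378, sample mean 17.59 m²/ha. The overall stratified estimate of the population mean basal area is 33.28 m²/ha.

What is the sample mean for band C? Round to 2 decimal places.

53.64

Σ Nₕx̄ₕ = N·μ, so 67792·x̄_C = 258470·33.28 − (39806·25.46 + 26062·24.54 + 65432·34.66 + 59378·17.59).
= 8601881.6 − 4965354.38 = 3636527.22.
x̄_C = 3636527.22 / 67792 = 53.6424... → 53.64.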